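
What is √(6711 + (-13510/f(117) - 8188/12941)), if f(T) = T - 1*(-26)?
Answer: √22656673202242937/1850563 ≈ 81.338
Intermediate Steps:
f(T) = 26 + T (f(T) = T + 26 = 26 + T)
√(6711 + (-13510/f(117) - 8188/12941)) = √(6711 + (-13510/(26 + 117) - 8188/12941)) = √(6711 + (-13510/143 - 8188*1/12941)) = √(6711 + (-13510*1/143 - 8188/12941)) = √(6711 + (-13510/143 - 8188/12941)) = √(6711 - 176003794/1850563) = √(12243124499/1850563) = √22656673202242937/1850563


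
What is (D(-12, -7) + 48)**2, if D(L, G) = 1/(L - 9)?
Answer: 1014049/441 ≈ 2299.4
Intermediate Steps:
D(L, G) = 1/(-9 + L)
(D(-12, -7) + 48)**2 = (1/(-9 - 12) + 48)**2 = (1/(-21) + 48)**2 = (-1/21 + 48)**2 = (1007/21)**2 = 1014049/441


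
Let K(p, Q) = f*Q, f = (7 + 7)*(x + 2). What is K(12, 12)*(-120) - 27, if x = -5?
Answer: 60453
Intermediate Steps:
f = -42 (f = (7 + 7)*(-5 + 2) = 14*(-3) = -42)
K(p, Q) = -42*Q
K(12, 12)*(-120) - 27 = -42*12*(-120) - 27 = -504*(-120) - 27 = 60480 - 27 = 60453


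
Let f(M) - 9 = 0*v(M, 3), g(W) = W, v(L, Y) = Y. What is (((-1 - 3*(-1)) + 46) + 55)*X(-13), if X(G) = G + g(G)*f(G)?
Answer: -13390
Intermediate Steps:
f(M) = 9 (f(M) = 9 + 0*3 = 9 + 0 = 9)
X(G) = 10*G (X(G) = G + G*9 = G + 9*G = 10*G)
(((-1 - 3*(-1)) + 46) + 55)*X(-13) = (((-1 - 3*(-1)) + 46) + 55)*(10*(-13)) = (((-1 + 3) + 46) + 55)*(-130) = ((2 + 46) + 55)*(-130) = (48 + 55)*(-130) = 103*(-130) = -13390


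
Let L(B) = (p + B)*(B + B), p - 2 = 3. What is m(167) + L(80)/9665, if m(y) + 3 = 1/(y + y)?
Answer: -1026453/645622 ≈ -1.5899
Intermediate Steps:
p = 5 (p = 2 + 3 = 5)
m(y) = -3 + 1/(2*y) (m(y) = -3 + 1/(y + y) = -3 + 1/(2*y))
L(B) = 2*B*(5 + B) (L(B) = (5 + B)*(B + B) = (5 + B)*(2*B) = 2*B*(5 + B))
m(167) + L(80)/9665 = (-3 + (½)/167) + (2*80*(5 + 80))/9665 = (-3 + (½)*(1/167)) + (2*80*85)*(1/9665) = (-3 + 1/334) + 13600*(1/9665) = -1001/334 + 2720/1933 = -1026453/645622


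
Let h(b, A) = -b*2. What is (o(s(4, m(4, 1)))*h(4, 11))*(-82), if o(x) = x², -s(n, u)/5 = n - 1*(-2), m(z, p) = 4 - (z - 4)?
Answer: 590400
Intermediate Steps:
h(b, A) = -2*b
m(z, p) = 8 - z (m(z, p) = 4 - (-4 + z) = 4 + (4 - z) = 8 - z)
s(n, u) = -10 - 5*n (s(n, u) = -5*(n - 1*(-2)) = -5*(n + 2) = -5*(2 + n) = -10 - 5*n)
(o(s(4, m(4, 1)))*h(4, 11))*(-82) = ((-10 - 5*4)²*(-2*4))*(-82) = ((-10 - 20)²*(-8))*(-82) = ((-30)²*(-8))*(-82) = (900*(-8))*(-82) = -7200*(-82) = 590400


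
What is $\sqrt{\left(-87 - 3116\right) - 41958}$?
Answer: $i \sqrt{45161} \approx 212.51 i$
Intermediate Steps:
$\sqrt{\left(-87 - 3116\right) - 41958} = \sqrt{-3203 - 41958} = \sqrt{-45161} = i \sqrt{45161}$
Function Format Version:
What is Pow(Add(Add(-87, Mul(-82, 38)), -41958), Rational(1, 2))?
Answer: Mul(I, Pow(45161, Rational(1, 2))) ≈ Mul(212.51, I)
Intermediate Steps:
Pow(Add(Add(-87, Mul(-82, 38)), -41958), Rational(1, 2)) = Pow(Add(Add(-87, -3116), -41958), Rational(1, 2)) = Pow(Add(-3203, -41958), Rational(1, 2)) = Pow(-45161, Rational(1, 2)) = Mul(I, Pow(45161, Rational(1, 2)))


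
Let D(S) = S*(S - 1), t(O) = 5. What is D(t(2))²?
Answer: 400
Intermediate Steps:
D(S) = S*(-1 + S)
D(t(2))² = (5*(-1 + 5))² = (5*4)² = 20² = 400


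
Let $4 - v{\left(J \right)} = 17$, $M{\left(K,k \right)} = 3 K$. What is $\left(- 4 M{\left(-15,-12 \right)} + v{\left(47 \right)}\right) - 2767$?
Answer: $-2600$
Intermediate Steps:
$v{\left(J \right)} = -13$ ($v{\left(J \right)} = 4 - 17 = -13$)
$\left(- 4 M{\left(-15,-12 \right)} + v{\left(47 \right)}\right) - 2767 = \left(- 4 \cdot 3 \left(-15\right) - 13\right) - 2767 = \left(\left(-4\right) \left(-45\right) - 13\right) - 2767 = \left(180 - 13\right) - 2767 = 167 - 2767 = -2600$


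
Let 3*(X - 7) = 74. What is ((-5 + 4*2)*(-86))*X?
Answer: -8170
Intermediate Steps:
X = 95/3 (X = 7 + (⅓)*74 = 7 + 74/3 = 95/3 ≈ 31.667)
((-5 + 4*2)*(-86))*X = ((-5 + 4*2)*(-86))*(95/3) = ((-5 + 8)*(-86))*(95/3) = (3*(-86))*(95/3) = -258*95/3 = -8170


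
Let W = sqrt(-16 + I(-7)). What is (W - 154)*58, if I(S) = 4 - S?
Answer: -8932 + 58*I*sqrt(5) ≈ -8932.0 + 129.69*I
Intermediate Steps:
W = I*sqrt(5) (W = sqrt(-16 + (4 - 1*(-7))) = sqrt(-16 + (4 + 7)) = sqrt(-16 + 11) = sqrt(-5) = I*sqrt(5) ≈ 2.2361*I)
(W - 154)*58 = (I*sqrt(5) - 154)*58 = (-154 + I*sqrt(5))*58 = -8932 + 58*I*sqrt(5)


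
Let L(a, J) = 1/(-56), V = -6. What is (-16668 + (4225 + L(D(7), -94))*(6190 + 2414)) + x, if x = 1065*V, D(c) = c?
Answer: 508601637/14 ≈ 3.6329e+7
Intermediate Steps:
L(a, J) = -1/56
x = -6390 (x = 1065*(-6) = -6390)
(-16668 + (4225 + L(D(7), -94))*(6190 + 2414)) + x = (-16668 + (4225 - 1/56)*(6190 + 2414)) - 6390 = (-16668 + (236599/56)*8604) - 6390 = (-16668 + 508924449/14) - 6390 = 508691097/14 - 6390 = 508601637/14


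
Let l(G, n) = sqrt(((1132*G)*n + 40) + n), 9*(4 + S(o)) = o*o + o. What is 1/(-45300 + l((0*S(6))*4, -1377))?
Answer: -45300/2052091337 - I*sqrt(1337)/2052091337 ≈ -2.2075e-5 - 1.7818e-8*I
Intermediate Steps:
S(o) = -4 + o/9 + o**2/9 (S(o) = -4 + (o*o + o)/9 = -4 + (o**2 + o)/9 = -4 + (o + o**2)/9 = -4 + (o/9 + o**2/9) = -4 + o/9 + o**2/9)
l(G, n) = sqrt(40 + n + 1132*G*n) (l(G, n) = sqrt((1132*G*n + 40) + n) = sqrt((40 + 1132*G*n) + n) = sqrt(40 + n + 1132*G*n))
1/(-45300 + l((0*S(6))*4, -1377)) = 1/(-45300 + sqrt(40 - 1377 + 1132*((0*(-4 + (1/9)*6 + (1/9)*6**2))*4)*(-1377))) = 1/(-45300 + sqrt(40 - 1377 + 1132*((0*(-4 + 2/3 + (1/9)*36))*4)*(-1377))) = 1/(-45300 + sqrt(40 - 1377 + 1132*((0*(-4 + 2/3 + 4))*4)*(-1377))) = 1/(-45300 + sqrt(40 - 1377 + 1132*((0*(2/3))*4)*(-1377))) = 1/(-45300 + sqrt(40 - 1377 + 1132*(0*4)*(-1377))) = 1/(-45300 + sqrt(40 - 1377 + 1132*0*(-1377))) = 1/(-45300 + sqrt(40 - 1377 + 0)) = 1/(-45300 + sqrt(-1337)) = 1/(-45300 + I*sqrt(1337))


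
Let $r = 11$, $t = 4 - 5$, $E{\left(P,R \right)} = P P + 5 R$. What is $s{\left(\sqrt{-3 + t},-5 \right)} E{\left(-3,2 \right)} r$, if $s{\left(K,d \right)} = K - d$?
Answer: $1045 + 418 i \approx 1045.0 + 418.0 i$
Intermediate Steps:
$E{\left(P,R \right)} = P^{2} + 5 R$
$t = -1$
$s{\left(\sqrt{-3 + t},-5 \right)} E{\left(-3,2 \right)} r = \left(\sqrt{-3 - 1} - -5\right) \left(\left(-3\right)^{2} + 5 \cdot 2\right) 11 = \left(\sqrt{-4} + 5\right) \left(9 + 10\right) 11 = \left(2 i + 5\right) 19 \cdot 11 = \left(5 + 2 i\right) 19 \cdot 11 = \left(95 + 38 i\right) 11 = 1045 + 418 i$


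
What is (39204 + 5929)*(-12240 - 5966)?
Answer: -821691398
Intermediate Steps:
(39204 + 5929)*(-12240 - 5966) = 45133*(-18206) = -821691398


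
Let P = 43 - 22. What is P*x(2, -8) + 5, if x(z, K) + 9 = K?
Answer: -352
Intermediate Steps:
P = 21
x(z, K) = -9 + K
P*x(2, -8) + 5 = 21*(-9 - 8) + 5 = 21*(-17) + 5 = -357 + 5 = -352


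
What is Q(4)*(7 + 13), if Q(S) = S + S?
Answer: 160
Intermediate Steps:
Q(S) = 2*S
Q(4)*(7 + 13) = (2*4)*(7 + 13) = 8*20 = 160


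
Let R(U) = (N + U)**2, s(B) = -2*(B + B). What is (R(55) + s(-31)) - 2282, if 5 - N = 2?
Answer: 1206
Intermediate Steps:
N = 3 (N = 5 - 1*2 = 5 - 2 = 3)
s(B) = -4*B
R(U) = (3 + U)**2
(R(55) + s(-31)) - 2282 = ((3 + 55)**2 - 4*(-31)) - 2282 = (58**2 + 124) - 2282 = (3364 + 124) - 2282 = 3488 - 2282 = 1206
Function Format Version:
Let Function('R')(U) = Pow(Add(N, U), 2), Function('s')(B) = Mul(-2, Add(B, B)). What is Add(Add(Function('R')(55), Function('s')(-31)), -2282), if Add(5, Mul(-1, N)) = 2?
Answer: 1206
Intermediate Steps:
N = 3 (N = Add(5, Mul(-1, 2)) = Add(5, -2) = 3)
Function('s')(B) = Mul(-4, B) (Function('s')(B) = Mul(-2, Mul(2, B)) = Mul(-4, B))
Function('R')(U) = Pow(Add(3, U), 2)
Add(Add(Function('R')(55), Function('s')(-31)), -2282) = Add(Add(Pow(Add(3, 55), 2), Mul(-4, -31)), -2282) = Add(Add(Pow(58, 2), 124), -2282) = Add(Add(3364, 124), -2282) = Add(3488, -2282) = 1206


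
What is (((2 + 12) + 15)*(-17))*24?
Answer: -11832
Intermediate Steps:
(((2 + 12) + 15)*(-17))*24 = ((14 + 15)*(-17))*24 = (29*(-17))*24 = -493*24 = -11832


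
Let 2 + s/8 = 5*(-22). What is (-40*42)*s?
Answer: 1505280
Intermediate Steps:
s = -896 (s = -16 + 8*(5*(-22)) = -16 + 8*(-110) = -16 - 880 = -896)
(-40*42)*s = -40*42*(-896) = -1680*(-896) = 1505280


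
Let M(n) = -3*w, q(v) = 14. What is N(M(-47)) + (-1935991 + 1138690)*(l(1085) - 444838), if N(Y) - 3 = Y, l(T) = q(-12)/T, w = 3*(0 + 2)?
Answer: 54973814649963/155 ≈ 3.5467e+11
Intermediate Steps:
w = 6 (w = 3*2 = 6)
l(T) = 14/T
M(n) = -18 (M(n) = -3*6 = -18)
N(Y) = 3 + Y
N(M(-47)) + (-1935991 + 1138690)*(l(1085) - 444838) = (3 - 18) + (-1935991 + 1138690)*(14/1085 - 444838) = -15 - 797301*(14*(1/1085) - 444838) = -15 - 797301*(2/155 - 444838) = -15 - 797301*(-68949888/155) = -15 + 54973814652288/155 = 54973814649963/155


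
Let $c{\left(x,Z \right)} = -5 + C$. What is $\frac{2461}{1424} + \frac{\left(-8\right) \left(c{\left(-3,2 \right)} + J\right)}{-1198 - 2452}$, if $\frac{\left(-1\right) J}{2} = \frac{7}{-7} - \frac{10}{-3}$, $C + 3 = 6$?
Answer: $\frac{2672011}{1559280} \approx 1.7136$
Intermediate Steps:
$C = 3$ ($C = -3 + 6 = 3$)
$c{\left(x,Z \right)} = -2$ ($c{\left(x,Z \right)} = -5 + 3 = -2$)
$J = - \frac{14}{3}$ ($J = - 2 \left(\frac{7}{-7} - \frac{10}{-3}\right) = - 2 \left(7 \left(- \frac{1}{7}\right) - - \frac{10}{3}\right) = - 2 \left(-1 + \frac{10}{3}\right) = \left(-2\right) \frac{7}{3} = - \frac{14}{3} \approx -4.6667$)
$\frac{2461}{1424} + \frac{\left(-8\right) \left(c{\left(-3,2 \right)} + J\right)}{-1198 - 2452} = \frac{2461}{1424} + \frac{\left(-8\right) \left(-2 - \frac{14}{3}\right)}{-1198 - 2452} = 2461 \cdot \frac{1}{1424} + \frac{\left(-8\right) \left(- \frac{20}{3}\right)}{-1198 - 2452} = \frac{2461}{1424} + \frac{160}{3 \left(-3650\right)} = \frac{2461}{1424} + \frac{160}{3} \left(- \frac{1}{3650}\right) = \frac{2461}{1424} - \frac{16}{1095} = \frac{2672011}{1559280}$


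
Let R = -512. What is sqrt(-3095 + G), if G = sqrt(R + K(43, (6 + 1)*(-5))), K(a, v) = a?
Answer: sqrt(-3095 + I*sqrt(469)) ≈ 0.1946 + 55.633*I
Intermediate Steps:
G = I*sqrt(469) (G = sqrt(-512 + 43) = sqrt(-469) = I*sqrt(469) ≈ 21.656*I)
sqrt(-3095 + G) = sqrt(-3095 + I*sqrt(469))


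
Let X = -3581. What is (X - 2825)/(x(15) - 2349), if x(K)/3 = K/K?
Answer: 3203/1173 ≈ 2.7306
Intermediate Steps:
x(K) = 3 (x(K) = 3*(K/K) = 3*1 = 3)
(X - 2825)/(x(15) - 2349) = (-3581 - 2825)/(3 - 2349) = -6406/(-2346) = -6406*(-1/2346) = 3203/1173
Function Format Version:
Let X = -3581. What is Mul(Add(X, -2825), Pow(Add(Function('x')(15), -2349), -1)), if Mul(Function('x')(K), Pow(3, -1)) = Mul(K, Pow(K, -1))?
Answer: Rational(3203, 1173) ≈ 2.7306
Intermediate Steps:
Function('x')(K) = 3 (Function('x')(K) = Mul(3, Mul(K, Pow(K, -1))) = Mul(3, 1) = 3)
Mul(Add(X, -2825), Pow(Add(Function('x')(15), -2349), -1)) = Mul(Add(-3581, -2825), Pow(Add(3, -2349), -1)) = Mul(-6406, Pow(-2346, -1)) = Mul(-6406, Rational(-1, 2346)) = Rational(3203, 1173)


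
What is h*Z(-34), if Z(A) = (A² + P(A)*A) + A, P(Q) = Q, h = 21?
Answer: 47838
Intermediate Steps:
Z(A) = A + 2*A² (Z(A) = (A² + A*A) + A = (A² + A²) + A = 2*A² + A = A + 2*A²)
h*Z(-34) = 21*(-34*(1 + 2*(-34))) = 21*(-34*(1 - 68)) = 21*(-34*(-67)) = 21*2278 = 47838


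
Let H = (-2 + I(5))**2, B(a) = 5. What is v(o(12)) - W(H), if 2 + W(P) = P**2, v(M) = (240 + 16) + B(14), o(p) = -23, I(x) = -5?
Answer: -2138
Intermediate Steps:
v(M) = 261 (v(M) = (240 + 16) + 5 = 256 + 5 = 261)
H = 49 (H = (-2 - 5)**2 = (-7)**2 = 49)
W(P) = -2 + P**2
v(o(12)) - W(H) = 261 - (-2 + 49**2) = 261 - (-2 + 2401) = 261 - 1*2399 = 261 - 2399 = -2138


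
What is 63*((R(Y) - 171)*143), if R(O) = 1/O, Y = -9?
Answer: -1541540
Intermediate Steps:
63*((R(Y) - 171)*143) = 63*((1/(-9) - 171)*143) = 63*((-1/9 - 171)*143) = 63*(-1540/9*143) = 63*(-220220/9) = -1541540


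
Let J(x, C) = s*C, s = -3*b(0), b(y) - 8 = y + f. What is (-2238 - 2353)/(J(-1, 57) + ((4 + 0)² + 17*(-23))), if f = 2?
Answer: 4591/2085 ≈ 2.2019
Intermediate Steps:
b(y) = 10 + y (b(y) = 8 + (y + 2) = 8 + (2 + y) = 10 + y)
s = -30 (s = -3*(10 + 0) = -3*10 = -30)
J(x, C) = -30*C
(-2238 - 2353)/(J(-1, 57) + ((4 + 0)² + 17*(-23))) = (-2238 - 2353)/(-30*57 + ((4 + 0)² + 17*(-23))) = -4591/(-1710 + (4² - 391)) = -4591/(-1710 + (16 - 391)) = -4591/(-1710 - 375) = -4591/(-2085) = -4591*(-1/2085) = 4591/2085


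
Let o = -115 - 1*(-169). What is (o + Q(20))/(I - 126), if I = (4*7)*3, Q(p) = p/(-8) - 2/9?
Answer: -923/756 ≈ -1.2209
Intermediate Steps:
Q(p) = -2/9 - p/8 (Q(p) = p*(-⅛) - 2*⅑ = -p/8 - 2/9 = -2/9 - p/8)
o = 54 (o = -115 + 169 = 54)
I = 84 (I = 28*3 = 84)
(o + Q(20))/(I - 126) = (54 + (-2/9 - ⅛*20))/(84 - 126) = (54 + (-2/9 - 5/2))/(-42) = (54 - 49/18)*(-1/42) = (923/18)*(-1/42) = -923/756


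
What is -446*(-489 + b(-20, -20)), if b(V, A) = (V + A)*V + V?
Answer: -129786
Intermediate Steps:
b(V, A) = V + V*(A + V) (b(V, A) = (A + V)*V + V = V*(A + V) + V = V + V*(A + V))
-446*(-489 + b(-20, -20)) = -446*(-489 - 20*(1 - 20 - 20)) = -446*(-489 - 20*(-39)) = -446*(-489 + 780) = -446*291 = -129786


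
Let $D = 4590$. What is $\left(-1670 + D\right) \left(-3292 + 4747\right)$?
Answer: $4248600$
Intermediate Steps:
$\left(-1670 + D\right) \left(-3292 + 4747\right) = \left(-1670 + 4590\right) \left(-3292 + 4747\right) = 2920 \cdot 1455 = 4248600$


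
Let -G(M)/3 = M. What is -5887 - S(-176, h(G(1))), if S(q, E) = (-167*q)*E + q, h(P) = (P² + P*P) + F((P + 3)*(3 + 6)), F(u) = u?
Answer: -534767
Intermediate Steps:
G(M) = -3*M
h(P) = 27 + 2*P² + 9*P (h(P) = (P² + P*P) + (P + 3)*(3 + 6) = (P² + P²) + (3 + P)*9 = 2*P² + (27 + 9*P) = 27 + 2*P² + 9*P)
S(q, E) = q - 167*E*q (S(q, E) = -167*E*q + q = q - 167*E*q)
-5887 - S(-176, h(G(1))) = -5887 - (-176)*(1 - 167*(27 + 2*(-3*1)² + 9*(-3*1))) = -5887 - (-176)*(1 - 167*(27 + 2*(-3)² + 9*(-3))) = -5887 - (-176)*(1 - 167*(27 + 2*9 - 27)) = -5887 - (-176)*(1 - 167*(27 + 18 - 27)) = -5887 - (-176)*(1 - 167*18) = -5887 - (-176)*(1 - 3006) = -5887 - (-176)*(-3005) = -5887 - 1*528880 = -5887 - 528880 = -534767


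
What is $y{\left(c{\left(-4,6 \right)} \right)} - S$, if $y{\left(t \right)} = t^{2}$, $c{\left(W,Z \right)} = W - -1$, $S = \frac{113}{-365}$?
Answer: $\frac{3398}{365} \approx 9.3096$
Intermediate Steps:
$S = - \frac{113}{365}$ ($S = 113 \left(- \frac{1}{365}\right) = - \frac{113}{365} \approx -0.30959$)
$c{\left(W,Z \right)} = 1 + W$ ($c{\left(W,Z \right)} = W + 1 = 1 + W$)
$y{\left(c{\left(-4,6 \right)} \right)} - S = \left(1 - 4\right)^{2} - - \frac{113}{365} = \left(-3\right)^{2} + \frac{113}{365} = 9 + \frac{113}{365} = \frac{3398}{365}$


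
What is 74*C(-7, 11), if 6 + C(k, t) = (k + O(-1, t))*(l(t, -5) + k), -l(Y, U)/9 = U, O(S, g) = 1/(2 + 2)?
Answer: -19425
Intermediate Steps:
O(S, g) = ¼ (O(S, g) = 1/4 = ¼)
l(Y, U) = -9*U
C(k, t) = -6 + (45 + k)*(¼ + k) (C(k, t) = -6 + (k + ¼)*(-9*(-5) + k) = -6 + (¼ + k)*(45 + k) = -6 + (45 + k)*(¼ + k))
74*C(-7, 11) = 74*(21/4 + (-7)² + (181/4)*(-7)) = 74*(21/4 + 49 - 1267/4) = 74*(-525/2) = -19425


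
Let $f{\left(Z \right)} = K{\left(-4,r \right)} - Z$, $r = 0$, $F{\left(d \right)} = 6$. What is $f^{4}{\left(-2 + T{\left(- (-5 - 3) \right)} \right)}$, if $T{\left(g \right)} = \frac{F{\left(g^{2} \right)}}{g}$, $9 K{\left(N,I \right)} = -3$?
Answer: $\frac{14641}{20736} \approx 0.70607$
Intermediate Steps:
$K{\left(N,I \right)} = - \frac{1}{3}$ ($K{\left(N,I \right)} = \frac{1}{9} \left(-3\right) = - \frac{1}{3}$)
$T{\left(g \right)} = \frac{6}{g}$
$f{\left(Z \right)} = - \frac{1}{3} - Z$
$f^{4}{\left(-2 + T{\left(- (-5 - 3) \right)} \right)} = \left(- \frac{1}{3} - \left(-2 + \frac{6}{\left(-1\right) \left(-5 - 3\right)}\right)\right)^{4} = \left(- \frac{1}{3} - \left(-2 + \frac{6}{\left(-1\right) \left(-8\right)}\right)\right)^{4} = \left(- \frac{1}{3} - \left(-2 + \frac{6}{8}\right)\right)^{4} = \left(- \frac{1}{3} - \left(-2 + 6 \cdot \frac{1}{8}\right)\right)^{4} = \left(- \frac{1}{3} - \left(-2 + \frac{3}{4}\right)\right)^{4} = \left(- \frac{1}{3} - - \frac{5}{4}\right)^{4} = \left(- \frac{1}{3} + \frac{5}{4}\right)^{4} = \left(\frac{11}{12}\right)^{4} = \frac{14641}{20736}$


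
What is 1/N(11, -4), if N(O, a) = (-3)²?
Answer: ⅑ ≈ 0.11111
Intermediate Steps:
N(O, a) = 9
1/N(11, -4) = 1/9 = ⅑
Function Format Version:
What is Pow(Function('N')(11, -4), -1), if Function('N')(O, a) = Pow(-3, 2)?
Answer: Rational(1, 9) ≈ 0.11111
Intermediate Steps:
Function('N')(O, a) = 9
Pow(Function('N')(11, -4), -1) = Pow(9, -1) = Rational(1, 9)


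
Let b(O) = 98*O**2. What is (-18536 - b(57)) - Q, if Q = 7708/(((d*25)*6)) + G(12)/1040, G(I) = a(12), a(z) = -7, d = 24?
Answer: -15768798289/46800 ≈ -3.3694e+5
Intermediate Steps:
G(I) = -7
Q = 99889/46800 (Q = 7708/(((24*25)*6)) - 7/1040 = 7708/((600*6)) - 7*1/1040 = 7708/3600 - 7/1040 = 7708*(1/3600) - 7/1040 = 1927/900 - 7/1040 = 99889/46800 ≈ 2.1344)
(-18536 - b(57)) - Q = (-18536 - 98*57**2) - 1*99889/46800 = (-18536 - 98*3249) - 99889/46800 = (-18536 - 1*318402) - 99889/46800 = (-18536 - 318402) - 99889/46800 = -336938 - 99889/46800 = -15768798289/46800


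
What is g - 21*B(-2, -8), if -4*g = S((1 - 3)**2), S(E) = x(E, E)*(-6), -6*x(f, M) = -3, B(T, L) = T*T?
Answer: -333/4 ≈ -83.250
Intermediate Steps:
B(T, L) = T**2
x(f, M) = 1/2 (x(f, M) = -1/6*(-3) = 1/2)
S(E) = -3 (S(E) = (1/2)*(-6) = -3)
g = 3/4 (g = -1/4*(-3) = 3/4 ≈ 0.75000)
g - 21*B(-2, -8) = 3/4 - 21*(-2)**2 = 3/4 - 21*4 = 3/4 - 84 = -333/4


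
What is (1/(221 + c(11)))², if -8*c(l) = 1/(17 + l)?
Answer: 50176/2450547009 ≈ 2.0475e-5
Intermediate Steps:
c(l) = -1/(8*(17 + l))
(1/(221 + c(11)))² = (1/(221 - 1/(136 + 8*11)))² = (1/(221 - 1/(136 + 88)))² = (1/(221 - 1/224))² = (1/(49503/224))² = (224/49503)² = 50176/2450547009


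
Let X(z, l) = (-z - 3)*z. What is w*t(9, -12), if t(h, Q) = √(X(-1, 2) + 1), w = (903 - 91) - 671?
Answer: 141*√3 ≈ 244.22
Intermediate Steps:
X(z, l) = z*(-3 - z) (X(z, l) = (-3 - z)*z = z*(-3 - z))
w = 141 (w = 812 - 671 = 141)
t(h, Q) = √3 (t(h, Q) = √(-1*(-1)*(3 - 1) + 1) = √(-1*(-1)*2 + 1) = √(2 + 1) = √3)
w*t(9, -12) = 141*√3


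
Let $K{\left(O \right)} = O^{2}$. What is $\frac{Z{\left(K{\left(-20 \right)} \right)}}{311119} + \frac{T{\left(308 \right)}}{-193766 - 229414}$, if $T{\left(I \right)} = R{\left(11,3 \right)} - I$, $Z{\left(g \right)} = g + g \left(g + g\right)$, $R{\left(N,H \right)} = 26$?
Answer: $\frac{22612434593}{21943223070} \approx 1.0305$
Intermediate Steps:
$Z{\left(g \right)} = g + 2 g^{2}$ ($Z{\left(g \right)} = g + g 2 g = g + 2 g^{2}$)
$T{\left(I \right)} = 26 - I$
$\frac{Z{\left(K{\left(-20 \right)} \right)}}{311119} + \frac{T{\left(308 \right)}}{-193766 - 229414} = \frac{\left(-20\right)^{2} \left(1 + 2 \left(-20\right)^{2}\right)}{311119} + \frac{26 - 308}{-193766 - 229414} = 400 \left(1 + 2 \cdot 400\right) \frac{1}{311119} + \frac{26 - 308}{-423180} = 400 \left(1 + 800\right) \frac{1}{311119} - - \frac{47}{70530} = 400 \cdot 801 \cdot \frac{1}{311119} + \frac{47}{70530} = 320400 \cdot \frac{1}{311119} + \frac{47}{70530} = \frac{320400}{311119} + \frac{47}{70530} = \frac{22612434593}{21943223070}$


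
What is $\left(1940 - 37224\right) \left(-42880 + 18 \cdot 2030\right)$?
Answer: $223700560$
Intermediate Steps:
$\left(1940 - 37224\right) \left(-42880 + 18 \cdot 2030\right) = - 35284 \left(-42880 + 36540\right) = \left(-35284\right) \left(-6340\right) = 223700560$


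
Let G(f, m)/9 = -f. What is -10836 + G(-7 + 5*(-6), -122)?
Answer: -10503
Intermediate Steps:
G(f, m) = -9*f (G(f, m) = 9*(-f) = -9*f)
-10836 + G(-7 + 5*(-6), -122) = -10836 - 9*(-7 + 5*(-6)) = -10836 - 9*(-7 - 30) = -10836 - 9*(-37) = -10836 + 333 = -10503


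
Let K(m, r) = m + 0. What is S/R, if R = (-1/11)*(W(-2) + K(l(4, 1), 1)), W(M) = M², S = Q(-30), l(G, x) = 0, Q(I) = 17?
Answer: -187/4 ≈ -46.750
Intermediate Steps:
K(m, r) = m
S = 17
R = -4/11 (R = (-1/11)*((-2)² + 0) = (-1*1/11)*(4 + 0) = -1/11*4 = -4/11 ≈ -0.36364)
S/R = 17/(-4/11) = 17*(-11/4) = -187/4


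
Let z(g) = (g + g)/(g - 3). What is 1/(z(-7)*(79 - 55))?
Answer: 5/168 ≈ 0.029762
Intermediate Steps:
z(g) = 2*g/(-3 + g) (z(g) = (2*g)/(-3 + g) = 2*g/(-3 + g))
1/(z(-7)*(79 - 55)) = 1/((2*(-7)/(-3 - 7))*(79 - 55)) = 1/((2*(-7)/(-10))*24) = 1/((2*(-7)*(-⅒))*24) = 1/((7/5)*24) = 1/(168/5) = 5/168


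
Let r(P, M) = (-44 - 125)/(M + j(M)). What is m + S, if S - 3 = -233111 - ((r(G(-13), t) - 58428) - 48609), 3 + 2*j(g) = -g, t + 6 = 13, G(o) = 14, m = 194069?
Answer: 136165/2 ≈ 68083.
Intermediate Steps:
t = 7 (t = -6 + 13 = 7)
j(g) = -3/2 - g/2 (j(g) = -3/2 + (-g)/2 = -3/2 - g/2)
r(P, M) = -169/(-3/2 + M/2) (r(P, M) = (-44 - 125)/(M + (-3/2 - M/2)) = -169/(-3/2 + M/2))
S = -251973/2 (S = 3 + (-233111 - ((-338/(-3 + 7) - 58428) - 48609)) = 3 + (-233111 - ((-338/4 - 58428) - 48609)) = 3 + (-233111 - ((-338*1/4 - 58428) - 48609)) = 3 + (-233111 - ((-169/2 - 58428) - 48609)) = 3 + (-233111 - (-117025/2 - 48609)) = 3 + (-233111 - 1*(-214243/2)) = 3 + (-233111 + 214243/2) = 3 - 251979/2 = -251973/2 ≈ -1.2599e+5)
m + S = 194069 - 251973/2 = 136165/2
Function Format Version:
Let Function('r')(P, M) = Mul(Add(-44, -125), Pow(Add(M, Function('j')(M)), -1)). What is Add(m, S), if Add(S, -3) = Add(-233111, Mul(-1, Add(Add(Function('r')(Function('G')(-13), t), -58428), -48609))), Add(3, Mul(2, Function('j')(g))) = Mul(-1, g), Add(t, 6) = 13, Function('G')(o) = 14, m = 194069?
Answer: Rational(136165, 2) ≈ 68083.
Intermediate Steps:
t = 7 (t = Add(-6, 13) = 7)
Function('j')(g) = Add(Rational(-3, 2), Mul(Rational(-1, 2), g)) (Function('j')(g) = Add(Rational(-3, 2), Mul(Rational(1, 2), Mul(-1, g))) = Add(Rational(-3, 2), Mul(Rational(-1, 2), g)))
Function('r')(P, M) = Mul(-169, Pow(Add(Rational(-3, 2), Mul(Rational(1, 2), M)), -1)) (Function('r')(P, M) = Mul(Add(-44, -125), Pow(Add(M, Add(Rational(-3, 2), Mul(Rational(-1, 2), M))), -1)) = Mul(-169, Pow(Add(Rational(-3, 2), Mul(Rational(1, 2), M)), -1)))
S = Rational(-251973, 2) (S = Add(3, Add(-233111, Mul(-1, Add(Add(Mul(-338, Pow(Add(-3, 7), -1)), -58428), -48609)))) = Add(3, Add(-233111, Mul(-1, Add(Add(Mul(-338, Pow(4, -1)), -58428), -48609)))) = Add(3, Add(-233111, Mul(-1, Add(Add(Mul(-338, Rational(1, 4)), -58428), -48609)))) = Add(3, Add(-233111, Mul(-1, Add(Add(Rational(-169, 2), -58428), -48609)))) = Add(3, Add(-233111, Mul(-1, Add(Rational(-117025, 2), -48609)))) = Add(3, Add(-233111, Mul(-1, Rational(-214243, 2)))) = Add(3, Add(-233111, Rational(214243, 2))) = Add(3, Rational(-251979, 2)) = Rational(-251973, 2) ≈ -1.2599e+5)
Add(m, S) = Add(194069, Rational(-251973, 2)) = Rational(136165, 2)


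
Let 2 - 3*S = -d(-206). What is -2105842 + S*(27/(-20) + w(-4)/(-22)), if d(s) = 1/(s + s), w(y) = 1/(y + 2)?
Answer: -143155199239/67980 ≈ -2.1058e+6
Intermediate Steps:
w(y) = 1/(2 + y)
d(s) = 1/(2*s)
S = 823/1236 (S = ⅔ - (-1)*(½)/(-206)/3 = ⅔ - (-1)*(½)*(-1/206)/3 = ⅔ - (-1)*(-1)/(3*412) = ⅔ - ⅓*1/412 = ⅔ - 1/1236 = 823/1236 ≈ 0.66586)
-2105842 + S*(27/(-20) + w(-4)/(-22)) = -2105842 + 823*(27/(-20) + 1/((2 - 4)*(-22)))/1236 = -2105842 + 823*(27*(-1/20) - 1/22/(-2))/1236 = -2105842 + 823*(-27/20 - ½*(-1/22))/1236 = -2105842 + 823*(-27/20 + 1/44)/1236 = -2105842 + (823/1236)*(-73/55) = -2105842 - 60079/67980 = -143155199239/67980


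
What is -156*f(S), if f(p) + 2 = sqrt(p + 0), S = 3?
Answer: 312 - 156*sqrt(3) ≈ 41.800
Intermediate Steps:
f(p) = -2 + sqrt(p) (f(p) = -2 + sqrt(p + 0) = -2 + sqrt(p))
-156*f(S) = -156*(-2 + sqrt(3)) = 312 - 156*sqrt(3)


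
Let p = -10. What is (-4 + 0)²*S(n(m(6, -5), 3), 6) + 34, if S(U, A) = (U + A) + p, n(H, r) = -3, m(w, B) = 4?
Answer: -78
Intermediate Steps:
S(U, A) = -10 + A + U (S(U, A) = (U + A) - 10 = (A + U) - 10 = -10 + A + U)
(-4 + 0)²*S(n(m(6, -5), 3), 6) + 34 = (-4 + 0)²*(-10 + 6 - 3) + 34 = (-4)²*(-7) + 34 = 16*(-7) + 34 = -112 + 34 = -78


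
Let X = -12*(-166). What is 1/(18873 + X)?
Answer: 1/20865 ≈ 4.7927e-5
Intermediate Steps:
X = 1992
1/(18873 + X) = 1/(18873 + 1992) = 1/20865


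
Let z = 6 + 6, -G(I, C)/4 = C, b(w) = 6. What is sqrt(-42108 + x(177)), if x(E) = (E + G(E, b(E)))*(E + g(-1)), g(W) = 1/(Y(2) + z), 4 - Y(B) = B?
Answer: 5*I*sqrt(117726)/14 ≈ 122.54*I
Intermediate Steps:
G(I, C) = -4*C
Y(B) = 4 - B
z = 12
g(W) = 1/14 (g(W) = 1/((4 - 1*2) + 12) = 1/((4 - 2) + 12) = 1/(2 + 12) = 1/14)
x(E) = (-24 + E)*(1/14 + E) (x(E) = (E - 4*6)*(E + 1/14) = (E - 24)*(1/14 + E) = (-24 + E)*(1/14 + E))
sqrt(-42108 + x(177)) = sqrt(-42108 + (-12/7 + 177**2 - 335/14*177)) = sqrt(-42108 + (-12/7 + 31329 - 59295/14)) = sqrt(-42108 + 379287/14) = sqrt(-210225/14) = 5*I*sqrt(117726)/14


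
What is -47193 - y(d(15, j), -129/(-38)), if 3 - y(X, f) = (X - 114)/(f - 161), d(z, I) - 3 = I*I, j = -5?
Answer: -282653576/5989 ≈ -47195.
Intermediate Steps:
d(z, I) = 3 + I² (d(z, I) = 3 + I*I = 3 + I²)
y(X, f) = 3 - (-114 + X)/(-161 + f) (y(X, f) = 3 - (X - 114)/(f - 161) = 3 - (-114 + X)/(-161 + f))
-47193 - y(d(15, j), -129/(-38)) = -47193 - (-369 - (3 + (-5)²) + 3*(-129/(-38)))/(-161 - 129/(-38)) = -47193 - (-369 - (3 + 25) + 3*(-129*(-1/38)))/(-161 - 129*(-1/38)) = -47193 - (-369 - 1*28 + 3*(129/38))/(-161 + 129/38) = -47193 - (-369 - 28 + 387/38)/(-5989/38) = -47193 - (-38)*(-14699)/(5989*38) = -47193 - 1*14699/5989 = -47193 - 14699/5989 = -282653576/5989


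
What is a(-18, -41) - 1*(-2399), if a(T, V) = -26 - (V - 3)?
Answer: 2417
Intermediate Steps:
a(T, V) = -23 - V (a(T, V) = -26 - (-3 + V) = -26 + (3 - V) = -23 - V)
a(-18, -41) - 1*(-2399) = (-23 - 1*(-41)) - 1*(-2399) = (-23 + 41) + 2399 = 18 + 2399 = 2417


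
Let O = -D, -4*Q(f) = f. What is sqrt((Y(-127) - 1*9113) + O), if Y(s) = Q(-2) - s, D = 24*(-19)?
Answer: I*sqrt(34118)/2 ≈ 92.355*I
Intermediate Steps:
Q(f) = -f/4
D = -456
Y(s) = 1/2 - s (Y(s) = -1/4*(-2) - s = 1/2 - s)
O = 456 (O = -1*(-456) = 456)
sqrt((Y(-127) - 1*9113) + O) = sqrt(((1/2 - 1*(-127)) - 1*9113) + 456) = sqrt(((1/2 + 127) - 9113) + 456) = sqrt((255/2 - 9113) + 456) = sqrt(-17971/2 + 456) = sqrt(-17059/2) = I*sqrt(34118)/2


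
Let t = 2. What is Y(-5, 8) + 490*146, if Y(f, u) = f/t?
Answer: 143075/2 ≈ 71538.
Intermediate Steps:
Y(f, u) = f/2
Y(-5, 8) + 490*146 = (½)*(-5) + 490*146 = -5/2 + 71540 = 143075/2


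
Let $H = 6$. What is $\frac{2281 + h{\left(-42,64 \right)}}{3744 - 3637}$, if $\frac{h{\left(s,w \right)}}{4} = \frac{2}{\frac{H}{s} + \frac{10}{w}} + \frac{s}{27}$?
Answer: $\frac{25849}{963} \approx 26.842$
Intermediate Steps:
$h{\left(s,w \right)} = \frac{8}{\frac{6}{s} + \frac{10}{w}} + \frac{4 s}{27}$ ($h{\left(s,w \right)} = 4 \left(\frac{2}{\frac{6}{s} + \frac{10}{w}} + \frac{s}{27}\right) = \frac{8}{\frac{6}{s} + \frac{10}{w}} + \frac{4 s}{27}$)
$\frac{2281 + h{\left(-42,64 \right)}}{3744 - 3637} = \frac{2281 + \frac{20}{27} \left(-42\right) \frac{1}{3 \cdot 64 + 5 \left(-42\right)} \left(-42 + 6 \cdot 64\right)}{3744 - 3637} = \frac{2281 + \frac{20}{27} \left(-42\right) \frac{1}{192 - 210} \left(-42 + 384\right)}{107} = \left(2281 + \frac{20}{27} \left(-42\right) \frac{1}{-18} \cdot 342\right) \frac{1}{107} = \left(2281 + \frac{20}{27} \left(-42\right) \left(- \frac{1}{18}\right) 342\right) \frac{1}{107} = \left(2281 + \frac{5320}{9}\right) \frac{1}{107} = \frac{25849}{9} \cdot \frac{1}{107} = \frac{25849}{963}$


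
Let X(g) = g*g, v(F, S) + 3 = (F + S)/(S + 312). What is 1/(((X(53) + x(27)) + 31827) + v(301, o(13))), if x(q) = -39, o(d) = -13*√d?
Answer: 299237003/10352093325156 + 13*√13/10352093325156 ≈ 2.8906e-5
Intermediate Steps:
v(F, S) = -3 + (F + S)/(312 + S) (v(F, S) = -3 + (F + S)/(S + 312) = -3 + (F + S)/(312 + S))
X(g) = g²
1/(((X(53) + x(27)) + 31827) + v(301, o(13))) = 1/(((53² - 39) + 31827) + (-936 + 301 - (-26)*√13)/(312 - 13*√13)) = 1/(((2809 - 39) + 31827) + (-936 + 301 + 26*√13)/(312 - 13*√13)) = 1/((2770 + 31827) + (-635 + 26*√13)/(312 - 13*√13)) = 1/(34597 + (-635 + 26*√13)/(312 - 13*√13))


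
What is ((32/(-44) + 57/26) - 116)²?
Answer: 1073021049/81796 ≈ 13118.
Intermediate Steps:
((32/(-44) + 57/26) - 116)² = ((32*(-1/44) + 57*(1/26)) - 116)² = ((-8/11 + 57/26) - 116)² = (419/286 - 116)² = (-32757/286)² = 1073021049/81796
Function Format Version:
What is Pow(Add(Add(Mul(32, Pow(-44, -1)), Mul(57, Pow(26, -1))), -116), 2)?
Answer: Rational(1073021049, 81796) ≈ 13118.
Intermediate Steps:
Pow(Add(Add(Mul(32, Pow(-44, -1)), Mul(57, Pow(26, -1))), -116), 2) = Pow(Add(Add(Mul(32, Rational(-1, 44)), Mul(57, Rational(1, 26))), -116), 2) = Pow(Add(Add(Rational(-8, 11), Rational(57, 26)), -116), 2) = Pow(Add(Rational(419, 286), -116), 2) = Pow(Rational(-32757, 286), 2) = Rational(1073021049, 81796)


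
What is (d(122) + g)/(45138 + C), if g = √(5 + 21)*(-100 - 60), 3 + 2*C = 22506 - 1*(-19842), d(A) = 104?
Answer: 208/132621 - 320*√26/132621 ≈ -0.010735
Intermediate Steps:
C = 42345/2 (C = -3/2 + (22506 - 1*(-19842))/2 = -3/2 + (22506 + 19842)/2 = -3/2 + (½)*42348 = -3/2 + 21174 = 42345/2 ≈ 21173.)
g = -160*√26 (g = √26*(-160) = -160*√26 ≈ -815.84)
(d(122) + g)/(45138 + C) = (104 - 160*√26)/(45138 + 42345/2) = (104 - 160*√26)/(132621/2) = (104 - 160*√26)*(2/132621) = 208/132621 - 320*√26/132621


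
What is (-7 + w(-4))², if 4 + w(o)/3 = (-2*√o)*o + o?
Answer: (31 - 48*I)² ≈ -1343.0 - 2976.0*I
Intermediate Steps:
w(o) = -12 - 6*o^(3/2) + 3*o (w(o) = -12 + 3*((-2*√o)*o + o) = -12 + 3*(-2*o^(3/2) + o) = -12 + 3*(o - 2*o^(3/2)) = -12 + (-6*o^(3/2) + 3*o) = -12 - 6*o^(3/2) + 3*o)
(-7 + w(-4))² = (-7 + (-12 - (-48)*I + 3*(-4)))² = (-7 + (-12 - (-48)*I - 12))² = (-7 + (-12 + 48*I - 12))² = (-7 + (-24 + 48*I))² = (-31 + 48*I)²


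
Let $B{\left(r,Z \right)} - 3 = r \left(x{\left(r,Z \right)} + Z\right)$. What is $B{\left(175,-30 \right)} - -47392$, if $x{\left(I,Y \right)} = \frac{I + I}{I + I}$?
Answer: $42320$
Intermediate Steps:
$x{\left(I,Y \right)} = 1$ ($x{\left(I,Y \right)} = \frac{2 I}{2 I} = 2 I \frac{1}{2 I} = 1$)
$B{\left(r,Z \right)} = 3 + r \left(1 + Z\right)$
$B{\left(175,-30 \right)} - -47392 = \left(3 + 175 - 5250\right) - -47392 = \left(3 + 175 - 5250\right) + 47392 = -5072 + 47392 = 42320$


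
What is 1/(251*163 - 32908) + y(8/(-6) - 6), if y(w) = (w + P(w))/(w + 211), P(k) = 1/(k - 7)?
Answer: -7618502/210315365 ≈ -0.036224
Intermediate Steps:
P(k) = 1/(-7 + k)
y(w) = (w + 1/(-7 + w))/(211 + w) (y(w) = (w + 1/(-7 + w))/(w + 211) = (w + 1/(-7 + w))/(211 + w))
1/(251*163 - 32908) + y(8/(-6) - 6) = 1/(251*163 - 32908) + (1 + (8/(-6) - 6)*(-7 + (8/(-6) - 6)))/((-7 + (8/(-6) - 6))*(211 + (8/(-6) - 6))) = 1/(40913 - 32908) + (1 + (-⅙*8 - 6)*(-7 + (-⅙*8 - 6)))/((-7 + (-⅙*8 - 6))*(211 + (-⅙*8 - 6))) = 1/8005 + (1 + (-4/3 - 6)*(-7 + (-4/3 - 6)))/((-7 + (-4/3 - 6))*(211 + (-4/3 - 6))) = 1/8005 + (1 - 22*(-7 - 22/3)/3)/((-7 - 22/3)*(211 - 22/3)) = 1/8005 + (1 - 22/3*(-43/3))/((-43/3)*(611/3)) = 1/8005 - 3/43*3/611*(1 + 946/9) = 1/8005 - 3/43*3/611*955/9 = 1/8005 - 955/26273 = -7618502/210315365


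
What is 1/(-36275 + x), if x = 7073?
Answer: -1/29202 ≈ -3.4244e-5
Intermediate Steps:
1/(-36275 + x) = 1/(-36275 + 7073) = 1/(-29202) = -1/29202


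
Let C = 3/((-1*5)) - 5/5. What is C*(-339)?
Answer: 2712/5 ≈ 542.40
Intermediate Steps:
C = -8/5 (C = 3/(-5) - 5*⅕ = 3*(-⅕) - 1 = -⅗ - 1 = -8/5 ≈ -1.6000)
C*(-339) = -8/5*(-339) = 2712/5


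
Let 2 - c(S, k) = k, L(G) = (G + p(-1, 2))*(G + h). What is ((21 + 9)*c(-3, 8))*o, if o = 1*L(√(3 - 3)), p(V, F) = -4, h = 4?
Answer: 2880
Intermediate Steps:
L(G) = (-4 + G)*(4 + G) (L(G) = (G - 4)*(G + 4) = (-4 + G)*(4 + G))
c(S, k) = 2 - k
o = -16 (o = 1*(-16 + (√(3 - 3))²) = 1*(-16 + (√0)²) = 1*(-16 + 0²) = 1*(-16 + 0) = 1*(-16) = -16)
((21 + 9)*c(-3, 8))*o = ((21 + 9)*(2 - 1*8))*(-16) = (30*(2 - 8))*(-16) = (30*(-6))*(-16) = -180*(-16) = 2880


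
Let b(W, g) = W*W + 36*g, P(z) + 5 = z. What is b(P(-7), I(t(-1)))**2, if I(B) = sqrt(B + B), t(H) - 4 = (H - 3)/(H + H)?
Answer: 36288 + 20736*sqrt(3) ≈ 72204.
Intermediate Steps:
t(H) = 4 + (-3 + H)/(2*H) (t(H) = 4 + (H - 3)/(H + H) = 4 + (-3 + H)/((2*H)) = 4 + (-3 + H)*(1/(2*H)) = 4 + (-3 + H)/(2*H))
P(z) = -5 + z
I(B) = sqrt(2)*sqrt(B) (I(B) = sqrt(2*B) = sqrt(2)*sqrt(B))
b(W, g) = W**2 + 36*g
b(P(-7), I(t(-1)))**2 = ((-5 - 7)**2 + 36*(sqrt(2)*sqrt((3/2)*(-1 + 3*(-1))/(-1))))**2 = ((-12)**2 + 36*(sqrt(2)*sqrt((3/2)*(-1)*(-1 - 3))))**2 = (144 + 36*(sqrt(2)*sqrt((3/2)*(-1)*(-4))))**2 = (144 + 36*(sqrt(2)*sqrt(6)))**2 = (144 + 36*(2*sqrt(3)))**2 = (144 + 72*sqrt(3))**2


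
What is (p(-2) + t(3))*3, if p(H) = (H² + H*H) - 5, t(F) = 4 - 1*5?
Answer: 6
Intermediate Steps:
t(F) = -1 (t(F) = 4 - 5 = -1)
p(H) = -5 + 2*H² (p(H) = (H² + H²) - 5 = 2*H² - 5 = -5 + 2*H²)
(p(-2) + t(3))*3 = ((-5 + 2*(-2)²) - 1)*3 = ((-5 + 2*4) - 1)*3 = ((-5 + 8) - 1)*3 = (3 - 1)*3 = 2*3 = 6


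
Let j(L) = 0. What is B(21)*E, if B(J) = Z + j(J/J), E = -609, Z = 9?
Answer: -5481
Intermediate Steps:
B(J) = 9 (B(J) = 9 + 0 = 9)
B(21)*E = 9*(-609) = -5481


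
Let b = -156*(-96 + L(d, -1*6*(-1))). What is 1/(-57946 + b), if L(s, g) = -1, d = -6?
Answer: -1/42814 ≈ -2.3357e-5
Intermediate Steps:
b = 15132 (b = -156*(-96 - 1) = -156*(-97) = 15132)
1/(-57946 + b) = 1/(-57946 + 15132) = 1/(-42814) = -1/42814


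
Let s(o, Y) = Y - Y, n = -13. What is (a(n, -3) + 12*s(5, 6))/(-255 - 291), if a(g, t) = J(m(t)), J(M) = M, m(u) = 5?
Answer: -5/546 ≈ -0.0091575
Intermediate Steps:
a(g, t) = 5
s(o, Y) = 0
(a(n, -3) + 12*s(5, 6))/(-255 - 291) = (5 + 12*0)/(-255 - 291) = (5 + 0)/(-546) = 5*(-1/546) = -5/546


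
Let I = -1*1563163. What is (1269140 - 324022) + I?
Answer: -618045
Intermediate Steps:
I = -1563163
(1269140 - 324022) + I = (1269140 - 324022) - 1563163 = 945118 - 1563163 = -618045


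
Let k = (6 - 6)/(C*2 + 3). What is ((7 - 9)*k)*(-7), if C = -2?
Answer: 0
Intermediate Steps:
k = 0 (k = (6 - 6)/(-2*2 + 3) = 0/(-4 + 3) = 0/(-1) = 0*(-1) = 0)
((7 - 9)*k)*(-7) = ((7 - 9)*0)*(-7) = -2*0*(-7) = 0*(-7) = 0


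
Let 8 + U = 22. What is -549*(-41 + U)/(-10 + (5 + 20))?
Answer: 4941/5 ≈ 988.20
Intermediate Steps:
U = 14 (U = -8 + 22 = 14)
-549*(-41 + U)/(-10 + (5 + 20)) = -549*(-41 + 14)/(-10 + (5 + 20)) = -(-14823)/(-10 + 25) = -(-14823)/15 = -549*(-9/5) = 4941/5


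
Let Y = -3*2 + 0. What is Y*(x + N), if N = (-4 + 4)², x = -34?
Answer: 204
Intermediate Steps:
N = 0 (N = 0² = 0)
Y = -6 (Y = -6 + 0 = -6)
Y*(x + N) = -6*(-34 + 0) = -6*(-34) = 204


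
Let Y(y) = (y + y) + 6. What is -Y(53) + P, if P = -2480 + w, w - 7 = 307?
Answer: -2278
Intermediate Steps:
w = 314 (w = 7 + 307 = 314)
Y(y) = 6 + 2*y (Y(y) = 2*y + 6 = 6 + 2*y)
P = -2166 (P = -2480 + 314 = -2166)
-Y(53) + P = -(6 + 2*53) - 2166 = -(6 + 106) - 2166 = -1*112 - 2166 = -112 - 2166 = -2278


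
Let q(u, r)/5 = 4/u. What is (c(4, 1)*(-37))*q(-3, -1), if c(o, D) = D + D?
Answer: 1480/3 ≈ 493.33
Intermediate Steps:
c(o, D) = 2*D
q(u, r) = 20/u (q(u, r) = 5*(4/u) = 20/u)
(c(4, 1)*(-37))*q(-3, -1) = ((2*1)*(-37))*(20/(-3)) = (2*(-37))*(20*(-⅓)) = -74*(-20/3) = 1480/3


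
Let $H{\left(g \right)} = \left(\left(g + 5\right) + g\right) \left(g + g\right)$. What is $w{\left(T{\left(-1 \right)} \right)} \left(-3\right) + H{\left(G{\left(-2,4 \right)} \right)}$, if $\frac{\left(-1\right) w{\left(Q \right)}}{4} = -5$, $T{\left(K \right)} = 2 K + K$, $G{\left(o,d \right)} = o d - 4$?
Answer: $396$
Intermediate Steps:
$G{\left(o,d \right)} = -4 + d o$ ($G{\left(o,d \right)} = d o - 4 = -4 + d o$)
$T{\left(K \right)} = 3 K$
$w{\left(Q \right)} = 20$ ($w{\left(Q \right)} = \left(-4\right) \left(-5\right) = 20$)
$H{\left(g \right)} = 2 g \left(5 + 2 g\right)$ ($H{\left(g \right)} = \left(\left(5 + g\right) + g\right) 2 g = \left(5 + 2 g\right) 2 g = 2 g \left(5 + 2 g\right)$)
$w{\left(T{\left(-1 \right)} \right)} \left(-3\right) + H{\left(G{\left(-2,4 \right)} \right)} = 20 \left(-3\right) + 2 \left(-4 + 4 \left(-2\right)\right) \left(5 + 2 \left(-4 + 4 \left(-2\right)\right)\right) = -60 + 2 \left(-4 - 8\right) \left(5 + 2 \left(-4 - 8\right)\right) = -60 + 2 \left(-12\right) \left(5 + 2 \left(-12\right)\right) = -60 + 2 \left(-12\right) \left(5 - 24\right) = -60 + 2 \left(-12\right) \left(-19\right) = -60 + 456 = 396$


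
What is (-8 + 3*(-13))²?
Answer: 2209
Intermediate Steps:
(-8 + 3*(-13))² = (-8 - 39)² = (-47)² = 2209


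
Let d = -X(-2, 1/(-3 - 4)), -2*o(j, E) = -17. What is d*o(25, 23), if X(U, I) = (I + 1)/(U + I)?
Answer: 17/5 ≈ 3.4000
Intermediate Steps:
X(U, I) = (1 + I)/(I + U)
o(j, E) = 17/2 (o(j, E) = -1/2*(-17) = 17/2)
d = 2/5 (d = -(1 + 1/(-3 - 4))/(1/(-3 - 4) - 2) = -(1 + 1/(-7))/(1/(-7) - 2) = -(1 - 1/7)/(-1/7 - 2) = -6/((-15/7)*7) = -(-7)*6/(15*7) = -1*(-2/5) = 2/5 ≈ 0.40000)
d*o(25, 23) = (2/5)*(17/2) = 17/5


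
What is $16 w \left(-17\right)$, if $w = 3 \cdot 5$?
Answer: $-4080$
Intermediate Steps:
$w = 15$
$16 w \left(-17\right) = 16 \cdot 15 \left(-17\right) = 240 \left(-17\right) = -4080$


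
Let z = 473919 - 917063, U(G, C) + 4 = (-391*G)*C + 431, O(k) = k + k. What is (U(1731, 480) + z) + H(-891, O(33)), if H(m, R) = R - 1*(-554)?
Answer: -325316177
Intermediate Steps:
O(k) = 2*k
H(m, R) = 554 + R (H(m, R) = R + 554 = 554 + R)
U(G, C) = 427 - 391*C*G (U(G, C) = -4 + ((-391*G)*C + 431) = -4 + (-391*C*G + 431) = -4 + (431 - 391*C*G) = 427 - 391*C*G)
z = -443144
(U(1731, 480) + z) + H(-891, O(33)) = ((427 - 391*480*1731) - 443144) + (554 + 2*33) = ((427 - 324874080) - 443144) + (554 + 66) = (-324873653 - 443144) + 620 = -325316797 + 620 = -325316177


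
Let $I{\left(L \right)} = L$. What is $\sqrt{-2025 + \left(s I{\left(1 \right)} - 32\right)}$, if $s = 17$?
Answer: $2 i \sqrt{510} \approx 45.166 i$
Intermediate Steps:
$\sqrt{-2025 + \left(s I{\left(1 \right)} - 32\right)} = \sqrt{-2025 + \left(17 \cdot 1 - 32\right)} = \sqrt{-2025 + \left(17 - 32\right)} = \sqrt{-2025 - 15} = \sqrt{-2040} = 2 i \sqrt{510}$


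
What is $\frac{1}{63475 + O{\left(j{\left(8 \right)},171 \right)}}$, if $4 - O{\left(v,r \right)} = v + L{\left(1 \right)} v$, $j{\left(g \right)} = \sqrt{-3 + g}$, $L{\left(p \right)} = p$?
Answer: $\frac{63479}{4029583421} + \frac{2 \sqrt{5}}{4029583421} \approx 1.5754 \cdot 10^{-5}$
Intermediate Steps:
$O{\left(v,r \right)} = 4 - 2 v$ ($O{\left(v,r \right)} = 4 - \left(v + 1 v\right) = 4 - \left(v + v\right) = 4 - 2 v$)
$\frac{1}{63475 + O{\left(j{\left(8 \right)},171 \right)}} = \frac{1}{63475 + \left(4 - 2 \sqrt{-3 + 8}\right)} = \frac{1}{63475 + \left(4 - 2 \sqrt{5}\right)} = \frac{1}{63479 - 2 \sqrt{5}}$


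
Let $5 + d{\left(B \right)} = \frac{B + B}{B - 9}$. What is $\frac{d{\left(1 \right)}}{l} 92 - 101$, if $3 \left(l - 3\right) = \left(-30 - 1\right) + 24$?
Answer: $- \frac{1651}{2} \approx -825.5$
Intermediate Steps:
$l = \frac{2}{3}$ ($l = 3 + \frac{\left(-30 - 1\right) + 24}{3} = 3 + \frac{-31 + 24}{3} = 3 + \frac{1}{3} \left(-7\right) = 3 - \frac{7}{3} = \frac{2}{3} \approx 0.66667$)
$d{\left(B \right)} = -5 + \frac{2 B}{-9 + B}$ ($d{\left(B \right)} = -5 + \frac{B + B}{B - 9} = -5 + \frac{2 B}{-9 + B}$)
$\frac{d{\left(1 \right)}}{l} 92 - 101 = \frac{3 \frac{1}{-9 + 1} \left(15 - 1\right)}{\frac{2}{3}} \cdot 92 - 101 = \frac{3 \left(15 - 1\right)}{-8} \cdot \frac{3}{2} \cdot 92 - 101 = 3 \left(- \frac{1}{8}\right) 14 \cdot \frac{3}{2} \cdot 92 - 101 = \left(- \frac{21}{4}\right) \frac{3}{2} \cdot 92 - 101 = \left(- \frac{63}{8}\right) 92 - 101 = - \frac{1449}{2} - 101 = - \frac{1651}{2}$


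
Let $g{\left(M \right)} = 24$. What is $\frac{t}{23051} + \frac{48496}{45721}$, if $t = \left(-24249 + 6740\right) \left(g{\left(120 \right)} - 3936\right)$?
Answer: $\frac{3132787286264}{1053914771} \approx 2972.5$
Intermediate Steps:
$t = 68495208$ ($t = \left(-24249 + 6740\right) \left(24 - 3936\right) = - 17509 \left(24 - 3936\right) = \left(-17509\right) \left(-3912\right) = 68495208$)
$\frac{t}{23051} + \frac{48496}{45721} = \frac{68495208}{23051} + \frac{48496}{45721} = \frac{3132787286264}{1053914771}$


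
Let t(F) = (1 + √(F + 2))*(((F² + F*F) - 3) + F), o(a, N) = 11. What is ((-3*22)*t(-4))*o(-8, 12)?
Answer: -18150 - 18150*I*√2 ≈ -18150.0 - 25668.0*I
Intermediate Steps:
t(F) = (1 + √(2 + F))*(-3 + F + 2*F²) (t(F) = (1 + √(2 + F))*(((F² + F²) - 3) + F) = (1 + √(2 + F))*((2*F² - 3) + F) = (1 + √(2 + F))*((-3 + 2*F²) + F) = (1 + √(2 + F))*(-3 + F + 2*F²))
((-3*22)*t(-4))*o(-8, 12) = ((-3*22)*(-3 - 4 - 3*√(2 - 4) + 2*(-4)² - 4*√(2 - 4) + 2*(-4)²*√(2 - 4)))*11 = -66*(-3 - 4 - 3*I*√2 + 2*16 - 4*I*√2 + 2*16*√(-2))*11 = -66*(-3 - 4 - 3*I*√2 + 32 - 4*I*√2 + 2*16*(I*√2))*11 = -66*(-3 - 4 - 3*I*√2 + 32 - 4*I*√2 + 32*I*√2)*11 = -66*(25 + 25*I*√2)*11 = (-1650 - 1650*I*√2)*11 = -18150 - 18150*I*√2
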